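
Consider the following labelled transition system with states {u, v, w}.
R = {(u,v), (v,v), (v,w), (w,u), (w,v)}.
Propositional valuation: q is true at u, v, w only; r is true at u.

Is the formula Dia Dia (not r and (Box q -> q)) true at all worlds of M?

Let φ = Dia Dia (not r and (Box q -> q)). Evaluate φ at each world:
  u (successors {v}): φ is true.
  v (successors {v, w}): φ is true.
  w (successors {u, v}): φ is true.
For instance, at u:
  At u: Dia Dia (not r and (Box q -> q)) requires Dia (not r and (Box q -> q)) at some successor in {v}.
    Dia (not r and (Box q -> q)) holds at v, so Dia Dia (not r and (Box q -> q)) is true at u.
      At v: Dia (not r and (Box q -> q)) requires not r and (Box q -> q) at some successor in {v, w}.
        not r and (Box q -> q) holds at v, so Dia (not r and (Box q -> q)) is true at v.

Yes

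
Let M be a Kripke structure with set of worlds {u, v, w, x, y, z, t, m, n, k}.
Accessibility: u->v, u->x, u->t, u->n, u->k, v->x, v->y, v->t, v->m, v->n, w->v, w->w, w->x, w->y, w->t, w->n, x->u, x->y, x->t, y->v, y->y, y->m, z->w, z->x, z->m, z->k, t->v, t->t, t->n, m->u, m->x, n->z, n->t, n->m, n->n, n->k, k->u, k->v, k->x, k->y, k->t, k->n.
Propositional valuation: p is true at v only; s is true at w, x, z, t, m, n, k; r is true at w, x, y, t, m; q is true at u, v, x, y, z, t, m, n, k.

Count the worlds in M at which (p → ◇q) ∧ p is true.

Recall that ◇ψ holds at a world iff ψ holds at some accessible world.
Let φ = (p → ◇q) ∧ p. Evaluate φ at each world:
  u (successors {v, x, t, n, k}): φ is false.
  v (successors {x, y, t, m, n}): φ is true.
  w (successors {v, w, x, y, t, n}): φ is false.
  x (successors {u, y, t}): φ is false.
  y (successors {v, y, m}): φ is false.
  z (successors {w, x, m, k}): φ is false.
  t (successors {v, t, n}): φ is false.
  m (successors {u, x}): φ is false.
  n (successors {z, t, m, n, k}): φ is false.
  k (successors {u, v, x, y, t, n}): φ is false.
For instance, at v:
  At v: p → ◇q is true, p is true, so (p → ◇q) ∧ p is true.
    At v: p is true, ◇q is true, so p → ◇q is true.
      At v: ◇q requires q at some successor in {x, y, t, m, n}.
        q holds at x, so ◇q is true at v.
Satisfying worlds: {v}

1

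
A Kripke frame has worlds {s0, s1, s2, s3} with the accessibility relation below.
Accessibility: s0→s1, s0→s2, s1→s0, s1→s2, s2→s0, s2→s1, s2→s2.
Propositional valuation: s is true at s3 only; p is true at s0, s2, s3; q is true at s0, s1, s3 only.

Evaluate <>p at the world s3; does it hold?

No

Recall that <>ψ holds at a world iff ψ holds at some accessible world.
At s3: no accessible worlds, so <>p is false.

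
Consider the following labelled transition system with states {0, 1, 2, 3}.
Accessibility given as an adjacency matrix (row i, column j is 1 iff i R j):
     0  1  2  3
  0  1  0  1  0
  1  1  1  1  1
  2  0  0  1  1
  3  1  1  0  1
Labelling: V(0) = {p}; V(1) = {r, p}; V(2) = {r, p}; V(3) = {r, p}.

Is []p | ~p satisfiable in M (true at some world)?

Yes

Let φ = []p | ~p. Evaluate φ at each world:
  0 (successors {0, 2}): φ is true.
  1 (successors {0, 1, 2, 3}): φ is true.
  2 (successors {2, 3}): φ is true.
  3 (successors {0, 1, 3}): φ is true.
Detail at 0 (witness):
  At 0: []p is true, ~p is false, so []p | ~p is true.
    At 0: []p requires p at every successor {0, 2}.
      At 0: p is true.
      At 2: p is true.
    So []p is true at 0.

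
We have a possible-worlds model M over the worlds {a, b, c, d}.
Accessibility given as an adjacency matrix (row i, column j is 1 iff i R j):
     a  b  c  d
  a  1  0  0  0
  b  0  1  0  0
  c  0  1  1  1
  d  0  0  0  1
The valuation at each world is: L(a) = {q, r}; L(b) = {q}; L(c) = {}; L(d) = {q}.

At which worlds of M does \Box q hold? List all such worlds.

a, b, d

Recall that \Box ψ holds at a world iff ψ holds at every accessible world, and \Diamond ψ holds iff ψ holds at some accessible world.
Let φ = \Box q. Evaluate φ at each world:
  a (successors {a}): φ is true.
  b (successors {b}): φ is true.
  c (successors {b, c, d}): φ is false.
  d (successors {d}): φ is true.
For instance, at c:
  At c: \Box q requires q at every successor {b, c, d}.
    q fails at c, so \Box q is false at c.
Satisfying worlds: {a, b, d}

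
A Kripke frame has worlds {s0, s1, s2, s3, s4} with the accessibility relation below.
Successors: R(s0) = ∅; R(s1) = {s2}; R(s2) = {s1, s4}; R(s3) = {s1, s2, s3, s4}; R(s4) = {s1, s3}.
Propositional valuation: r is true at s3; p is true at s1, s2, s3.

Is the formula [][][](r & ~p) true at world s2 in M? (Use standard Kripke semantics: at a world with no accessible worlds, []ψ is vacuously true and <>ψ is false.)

Recall that []ψ holds at a world iff ψ holds at every accessible world, and <>ψ holds iff ψ holds at some accessible world.
At s2: [][][](r & ~p) requires [][](r & ~p) at every successor {s1, s4}.
  [][](r & ~p) fails at s1, so [][][](r & ~p) is false at s2.
    At s1: [][](r & ~p) requires [](r & ~p) at every successor {s2}.
      [](r & ~p) fails at s2, so [][](r & ~p) is false at s1.

No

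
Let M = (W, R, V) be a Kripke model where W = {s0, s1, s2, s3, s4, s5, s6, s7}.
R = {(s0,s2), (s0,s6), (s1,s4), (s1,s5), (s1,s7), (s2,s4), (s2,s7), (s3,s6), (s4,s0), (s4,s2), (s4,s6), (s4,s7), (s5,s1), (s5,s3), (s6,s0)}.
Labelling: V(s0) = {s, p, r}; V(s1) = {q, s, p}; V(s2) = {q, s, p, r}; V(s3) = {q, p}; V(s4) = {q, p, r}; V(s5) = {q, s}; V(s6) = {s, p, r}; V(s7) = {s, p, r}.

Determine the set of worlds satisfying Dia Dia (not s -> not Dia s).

s0, s1, s2, s3, s4, s5, s6

Let φ = Dia Dia (not s -> not Dia s). Evaluate φ at each world:
  s0 (successors {s2, s6}): φ is true.
  s1 (successors {s4, s5, s7}): φ is true.
  s2 (successors {s4, s7}): φ is true.
  s3 (successors {s6}): φ is true.
  s4 (successors {s0, s2, s6, s7}): φ is true.
  s5 (successors {s1, s3}): φ is true.
  s6 (successors {s0}): φ is true.
  s7 (successors ∅): φ is false.
For instance, at s6:
  At s6: Dia Dia (not s -> not Dia s) requires Dia (not s -> not Dia s) at some successor in {s0}.
    Dia (not s -> not Dia s) holds at s0, so Dia Dia (not s -> not Dia s) is true at s6.
      At s0: Dia (not s -> not Dia s) requires not s -> not Dia s at some successor in {s2, s6}.
        not s -> not Dia s holds at s2, so Dia (not s -> not Dia s) is true at s0.
Satisfying worlds: {s0, s1, s2, s3, s4, s5, s6}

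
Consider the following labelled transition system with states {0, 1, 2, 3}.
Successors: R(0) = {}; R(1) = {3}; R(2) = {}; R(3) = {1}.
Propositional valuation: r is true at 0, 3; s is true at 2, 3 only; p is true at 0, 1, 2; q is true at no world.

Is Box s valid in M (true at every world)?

Let φ = Box s. Evaluate φ at each world:
  0 (successors ∅): φ is true.
  1 (successors {3}): φ is true.
  2 (successors ∅): φ is true.
  3 (successors {1}): φ is false.
Detail at 3 (counterexample):
  At 3: Box s requires s at every successor {1}.
    s fails at 1, so Box s is false at 3.

No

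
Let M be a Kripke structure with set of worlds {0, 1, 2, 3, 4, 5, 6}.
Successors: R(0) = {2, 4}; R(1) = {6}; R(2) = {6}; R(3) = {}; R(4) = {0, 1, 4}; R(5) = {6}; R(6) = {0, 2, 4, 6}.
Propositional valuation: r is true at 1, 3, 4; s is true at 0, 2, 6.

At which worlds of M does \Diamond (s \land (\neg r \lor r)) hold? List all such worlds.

Let φ = \Diamond (s \land (\neg r \lor r)). Evaluate φ at each world:
  0 (successors {2, 4}): φ is true.
  1 (successors {6}): φ is true.
  2 (successors {6}): φ is true.
  3 (successors ∅): φ is false.
  4 (successors {0, 1, 4}): φ is true.
  5 (successors {6}): φ is true.
  6 (successors {0, 2, 4, 6}): φ is true.
For instance, at 5:
  At 5: \Diamond (s \land (\neg r \lor r)) requires s \land (\neg r \lor r) at some successor in {6}.
    s \land (\neg r \lor r) holds at 6, so \Diamond (s \land (\neg r \lor r)) is true at 5.
Satisfying worlds: {0, 1, 2, 4, 5, 6}

0, 1, 2, 4, 5, 6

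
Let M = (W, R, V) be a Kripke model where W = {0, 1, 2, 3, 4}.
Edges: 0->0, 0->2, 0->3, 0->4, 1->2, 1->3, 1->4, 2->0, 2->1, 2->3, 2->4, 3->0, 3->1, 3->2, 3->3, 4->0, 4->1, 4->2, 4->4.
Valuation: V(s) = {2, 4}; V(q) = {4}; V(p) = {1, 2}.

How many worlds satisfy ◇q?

Let φ = ◇q. Evaluate φ at each world:
  0 (successors {0, 2, 3, 4}): φ is true.
  1 (successors {2, 3, 4}): φ is true.
  2 (successors {0, 1, 3, 4}): φ is true.
  3 (successors {0, 1, 2, 3}): φ is false.
  4 (successors {0, 1, 2, 4}): φ is true.
For instance, at 2:
  At 2: ◇q requires q at some successor in {0, 1, 3, 4}.
    q holds at 4, so ◇q is true at 2.
Satisfying worlds: {0, 1, 2, 4}

4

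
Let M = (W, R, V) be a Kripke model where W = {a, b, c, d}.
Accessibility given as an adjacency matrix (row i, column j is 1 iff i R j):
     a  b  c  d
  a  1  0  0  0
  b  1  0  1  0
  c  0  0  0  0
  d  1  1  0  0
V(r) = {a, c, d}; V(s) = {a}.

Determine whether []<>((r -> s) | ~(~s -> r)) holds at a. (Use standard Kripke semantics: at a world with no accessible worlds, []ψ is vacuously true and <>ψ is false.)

Yes

At a: []<>((r -> s) | ~(~s -> r)) requires <>((r -> s) | ~(~s -> r)) at every successor {a}.
    At a: <>((r -> s) | ~(~s -> r)) requires (r -> s) | ~(~s -> r) at some successor in {a}.
      (r -> s) | ~(~s -> r) holds at a, so <>((r -> s) | ~(~s -> r)) is true at a.
So []<>((r -> s) | ~(~s -> r)) is true at a.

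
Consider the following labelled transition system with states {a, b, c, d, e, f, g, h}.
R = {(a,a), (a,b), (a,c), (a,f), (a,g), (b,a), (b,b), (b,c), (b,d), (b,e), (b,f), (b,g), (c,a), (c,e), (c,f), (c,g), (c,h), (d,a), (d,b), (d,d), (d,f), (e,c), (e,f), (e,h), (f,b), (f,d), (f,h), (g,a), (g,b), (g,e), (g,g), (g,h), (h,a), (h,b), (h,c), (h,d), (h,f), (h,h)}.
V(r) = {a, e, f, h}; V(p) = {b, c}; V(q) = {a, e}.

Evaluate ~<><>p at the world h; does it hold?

Recall that <>ψ holds at a world iff ψ holds at some accessible world.
At h: <><>p is true, so ~<><>p is false.
  At h: <><>p requires <>p at some successor in {a, b, c, d, f, h}.
    <>p holds at a, so <><>p is true at h.
      At a: <>p requires p at some successor in {a, b, c, f, g}.
        p holds at b, so <>p is true at a.

No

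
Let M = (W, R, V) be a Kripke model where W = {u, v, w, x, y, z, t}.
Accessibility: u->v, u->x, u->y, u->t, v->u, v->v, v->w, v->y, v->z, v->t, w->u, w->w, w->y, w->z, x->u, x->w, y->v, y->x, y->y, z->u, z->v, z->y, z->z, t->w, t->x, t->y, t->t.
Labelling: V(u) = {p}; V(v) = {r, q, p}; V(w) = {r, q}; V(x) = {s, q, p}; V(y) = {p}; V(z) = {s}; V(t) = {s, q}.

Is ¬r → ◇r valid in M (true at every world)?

Yes

Let φ = ¬r → ◇r. Evaluate φ at each world:
  u (successors {v, x, y, t}): φ is true.
  v (successors {u, v, w, y, z, t}): φ is true.
  w (successors {u, w, y, z}): φ is true.
  x (successors {u, w}): φ is true.
  y (successors {v, x, y}): φ is true.
  z (successors {u, v, y, z}): φ is true.
  t (successors {w, x, y, t}): φ is true.
For instance, at z:
  At z: ¬r is true, ◇r is true, so ¬r → ◇r is true.
    At z: ◇r requires r at some successor in {u, v, y, z}.
      r holds at v, so ◇r is true at z.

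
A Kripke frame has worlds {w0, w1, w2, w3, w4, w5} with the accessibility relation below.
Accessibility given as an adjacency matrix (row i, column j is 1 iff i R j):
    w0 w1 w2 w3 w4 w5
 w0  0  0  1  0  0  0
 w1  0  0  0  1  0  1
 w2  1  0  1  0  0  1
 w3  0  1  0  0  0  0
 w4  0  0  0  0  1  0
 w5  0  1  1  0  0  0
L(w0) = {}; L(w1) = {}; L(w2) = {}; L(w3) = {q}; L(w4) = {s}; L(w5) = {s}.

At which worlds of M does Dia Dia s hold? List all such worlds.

w0, w2, w3, w4, w5

Let φ = Dia Dia s. Evaluate φ at each world:
  w0 (successors {w2}): φ is true.
  w1 (successors {w3, w5}): φ is false.
  w2 (successors {w0, w2, w5}): φ is true.
  w3 (successors {w1}): φ is true.
  w4 (successors {w4}): φ is true.
  w5 (successors {w1, w2}): φ is true.
For instance, at w5:
  At w5: Dia Dia s requires Dia s at some successor in {w1, w2}.
    Dia s holds at w1, so Dia Dia s is true at w5.
      At w1: Dia s requires s at some successor in {w3, w5}.
        s holds at w5, so Dia s is true at w1.
Satisfying worlds: {w0, w2, w3, w4, w5}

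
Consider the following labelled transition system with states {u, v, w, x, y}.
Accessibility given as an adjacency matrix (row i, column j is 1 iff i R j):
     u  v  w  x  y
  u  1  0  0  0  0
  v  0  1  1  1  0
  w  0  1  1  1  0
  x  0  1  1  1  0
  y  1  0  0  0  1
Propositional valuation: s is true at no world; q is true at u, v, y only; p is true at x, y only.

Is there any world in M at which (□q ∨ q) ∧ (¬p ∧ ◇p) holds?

Yes

Let φ = (□q ∨ q) ∧ (¬p ∧ ◇p). Evaluate φ at each world:
  u (successors {u}): φ is false.
  v (successors {v, w, x}): φ is true.
  w (successors {v, w, x}): φ is false.
  x (successors {v, w, x}): φ is false.
  y (successors {u, y}): φ is false.
Detail at v (witness):
  At v: □q ∨ q is true, ¬p ∧ ◇p is true, so (□q ∨ q) ∧ (¬p ∧ ◇p) is true.
    At v: □q is false, q is true, so □q ∨ q is true.
      At v: □q requires q at every successor {v, w, x}.
        q fails at w, so □q is false at v.
    At v: ¬p is true, ◇p is true, so ¬p ∧ ◇p is true.
      At v: ◇p requires p at some successor in {v, w, x}.
        p holds at x, so ◇p is true at v.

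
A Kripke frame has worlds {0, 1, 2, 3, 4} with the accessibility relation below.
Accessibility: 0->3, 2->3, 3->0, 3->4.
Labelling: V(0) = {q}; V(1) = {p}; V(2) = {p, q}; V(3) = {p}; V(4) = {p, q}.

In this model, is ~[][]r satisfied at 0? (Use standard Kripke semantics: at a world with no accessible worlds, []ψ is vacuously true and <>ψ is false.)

At 0: [][]r is false, so ~[][]r is true.
  At 0: [][]r requires []r at every successor {3}.
    []r fails at 3, so [][]r is false at 0.
      At 3: []r requires r at every successor {0, 4}.
        r fails at 0, so []r is false at 3.

Yes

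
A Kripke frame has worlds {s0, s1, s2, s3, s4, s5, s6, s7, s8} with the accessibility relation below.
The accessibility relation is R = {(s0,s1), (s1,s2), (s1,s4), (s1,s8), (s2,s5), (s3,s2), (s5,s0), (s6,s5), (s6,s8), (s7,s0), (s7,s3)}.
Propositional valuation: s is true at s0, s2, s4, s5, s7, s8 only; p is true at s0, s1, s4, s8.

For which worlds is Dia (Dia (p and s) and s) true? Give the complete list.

s2, s6

Let φ = Dia (Dia (p and s) and s). Evaluate φ at each world:
  s0 (successors {s1}): φ is false.
  s1 (successors {s2, s4, s8}): φ is false.
  s2 (successors {s5}): φ is true.
  s3 (successors {s2}): φ is false.
  s4 (successors ∅): φ is false.
  s5 (successors {s0}): φ is false.
  s6 (successors {s5, s8}): φ is true.
  s7 (successors {s0, s3}): φ is false.
  s8 (successors ∅): φ is false.
For instance, at s7:
  At s7: Dia (Dia (p and s) and s) requires Dia (p and s) and s at some successor in {s0, s3}.
    At s0: Dia (p and s) and s is false.
    At s3: Dia (p and s) and s is false.
  So Dia (Dia (p and s) and s) is false at s7.
Satisfying worlds: {s2, s6}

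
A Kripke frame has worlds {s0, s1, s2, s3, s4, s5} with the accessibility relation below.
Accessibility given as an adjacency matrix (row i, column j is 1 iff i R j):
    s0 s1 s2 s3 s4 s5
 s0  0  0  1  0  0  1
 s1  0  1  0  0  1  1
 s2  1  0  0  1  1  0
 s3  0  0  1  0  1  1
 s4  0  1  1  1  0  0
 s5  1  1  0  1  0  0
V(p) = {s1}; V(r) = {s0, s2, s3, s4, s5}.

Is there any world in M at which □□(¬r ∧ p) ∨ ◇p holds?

Yes

Let φ = □□(¬r ∧ p) ∨ ◇p. Evaluate φ at each world:
  s0 (successors {s2, s5}): φ is false.
  s1 (successors {s1, s4, s5}): φ is true.
  s2 (successors {s0, s3, s4}): φ is false.
  s3 (successors {s2, s4, s5}): φ is false.
  s4 (successors {s1, s2, s3}): φ is true.
  s5 (successors {s0, s1, s3}): φ is true.
Detail at s1 (witness):
  At s1: □□(¬r ∧ p) is false, ◇p is true, so □□(¬r ∧ p) ∨ ◇p is true.
    At s1: □□(¬r ∧ p) requires □(¬r ∧ p) at every successor {s1, s4, s5}.
      □(¬r ∧ p) fails at s1, so □□(¬r ∧ p) is false at s1.
    At s1: ◇p requires p at some successor in {s1, s4, s5}.
      p holds at s1, so ◇p is true at s1.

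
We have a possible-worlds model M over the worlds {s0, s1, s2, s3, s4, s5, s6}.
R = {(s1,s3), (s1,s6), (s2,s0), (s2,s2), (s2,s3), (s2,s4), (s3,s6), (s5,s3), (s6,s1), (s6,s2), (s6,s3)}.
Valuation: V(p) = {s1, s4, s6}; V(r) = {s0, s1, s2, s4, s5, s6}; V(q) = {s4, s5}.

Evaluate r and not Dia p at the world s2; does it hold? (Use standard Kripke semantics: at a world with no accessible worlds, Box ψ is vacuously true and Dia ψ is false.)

Recall that Dia ψ holds at a world iff ψ holds at some accessible world.
At s2: r is true, not Dia p is false, so r and not Dia p is false.
  At s2: Dia p is true, so not Dia p is false.
    At s2: Dia p requires p at some successor in {s0, s2, s3, s4}.
      p holds at s4, so Dia p is true at s2.

No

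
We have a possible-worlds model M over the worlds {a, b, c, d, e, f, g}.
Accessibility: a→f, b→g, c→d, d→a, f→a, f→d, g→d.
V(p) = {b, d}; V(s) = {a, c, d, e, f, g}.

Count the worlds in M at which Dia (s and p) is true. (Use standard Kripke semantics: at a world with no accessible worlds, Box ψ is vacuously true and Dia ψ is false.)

3

Let φ = Dia (s and p). Evaluate φ at each world:
  a (successors {f}): φ is false.
  b (successors {g}): φ is false.
  c (successors {d}): φ is true.
  d (successors {a}): φ is false.
  e (successors ∅): φ is false.
  f (successors {a, d}): φ is true.
  g (successors {d}): φ is true.
For instance, at b:
  At b: Dia (s and p) requires s and p at some successor in {g}.
    At g: s and p is false.
  So Dia (s and p) is false at b.
Satisfying worlds: {c, f, g}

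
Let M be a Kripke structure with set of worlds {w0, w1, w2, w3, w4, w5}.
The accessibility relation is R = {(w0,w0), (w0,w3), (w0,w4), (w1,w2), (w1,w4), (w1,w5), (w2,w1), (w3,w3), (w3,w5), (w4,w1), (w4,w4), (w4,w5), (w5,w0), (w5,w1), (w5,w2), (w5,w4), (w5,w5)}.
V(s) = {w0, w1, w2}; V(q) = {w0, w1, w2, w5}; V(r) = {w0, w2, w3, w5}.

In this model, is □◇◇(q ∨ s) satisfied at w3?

Yes

At w3: □◇◇(q ∨ s) requires ◇◇(q ∨ s) at every successor {w3, w5}.
    At w3: ◇◇(q ∨ s) requires ◇(q ∨ s) at some successor in {w3, w5}.
      ◇(q ∨ s) holds at w3, so ◇◇(q ∨ s) is true at w3.
    At w5: ◇◇(q ∨ s) requires ◇(q ∨ s) at some successor in {w0, w1, w2, w4, w5}.
      ◇(q ∨ s) holds at w0, so ◇◇(q ∨ s) is true at w5.
So □◇◇(q ∨ s) is true at w3.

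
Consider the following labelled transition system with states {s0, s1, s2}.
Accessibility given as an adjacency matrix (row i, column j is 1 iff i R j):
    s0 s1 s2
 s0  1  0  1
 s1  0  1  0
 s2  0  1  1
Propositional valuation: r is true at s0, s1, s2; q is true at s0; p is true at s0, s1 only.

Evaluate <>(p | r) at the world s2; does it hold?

Yes

At s2: <>(p | r) requires p | r at some successor in {s1, s2}.
  p | r holds at s1, so <>(p | r) is true at s2.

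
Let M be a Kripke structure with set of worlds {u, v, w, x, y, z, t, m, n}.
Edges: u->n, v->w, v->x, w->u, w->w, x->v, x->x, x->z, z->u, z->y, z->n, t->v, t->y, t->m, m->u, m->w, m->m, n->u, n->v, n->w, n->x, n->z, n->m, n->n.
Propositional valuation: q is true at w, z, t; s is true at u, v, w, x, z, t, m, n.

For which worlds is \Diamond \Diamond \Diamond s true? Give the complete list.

u, v, w, x, z, t, m, n

Let φ = \Diamond \Diamond \Diamond s. Evaluate φ at each world:
  u (successors {n}): φ is true.
  v (successors {w, x}): φ is true.
  w (successors {u, w}): φ is true.
  x (successors {v, x, z}): φ is true.
  y (successors ∅): φ is false.
  z (successors {u, y, n}): φ is true.
  t (successors {v, y, m}): φ is true.
  m (successors {u, w, m}): φ is true.
  n (successors {u, v, w, x, z, m, n}): φ is true.
For instance, at u:
  At u: \Diamond \Diamond \Diamond s requires \Diamond \Diamond s at some successor in {n}.
    \Diamond \Diamond s holds at n, so \Diamond \Diamond \Diamond s is true at u.
      At n: \Diamond \Diamond s requires \Diamond s at some successor in {u, v, w, x, z, m, n}.
        \Diamond s holds at u, so \Diamond \Diamond s is true at n.
Satisfying worlds: {u, v, w, x, z, t, m, n}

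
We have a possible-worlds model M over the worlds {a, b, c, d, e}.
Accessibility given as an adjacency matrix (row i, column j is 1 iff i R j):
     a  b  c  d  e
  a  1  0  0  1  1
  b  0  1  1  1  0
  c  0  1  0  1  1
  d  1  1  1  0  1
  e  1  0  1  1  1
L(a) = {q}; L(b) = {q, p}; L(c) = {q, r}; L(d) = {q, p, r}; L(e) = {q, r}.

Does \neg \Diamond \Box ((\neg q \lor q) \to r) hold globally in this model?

Yes

Let φ = \neg \Diamond \Box ((\neg q \lor q) \to r). Evaluate φ at each world:
  a (successors {a, d, e}): φ is true.
  b (successors {b, c, d}): φ is true.
  c (successors {b, d, e}): φ is true.
  d (successors {a, b, c, e}): φ is true.
  e (successors {a, c, d, e}): φ is true.
For instance, at a:
  At a: \Diamond \Box ((\neg q \lor q) \to r) is false, so \neg \Diamond \Box ((\neg q \lor q) \to r) is true.
    At a: \Diamond \Box ((\neg q \lor q) \to r) requires \Box ((\neg q \lor q) \to r) at some successor in {a, d, e}.
      At a: \Box ((\neg q \lor q) \to r) is false.
      At d: \Box ((\neg q \lor q) \to r) is false.
      At e: \Box ((\neg q \lor q) \to r) is false.
    So \Diamond \Box ((\neg q \lor q) \to r) is false at a.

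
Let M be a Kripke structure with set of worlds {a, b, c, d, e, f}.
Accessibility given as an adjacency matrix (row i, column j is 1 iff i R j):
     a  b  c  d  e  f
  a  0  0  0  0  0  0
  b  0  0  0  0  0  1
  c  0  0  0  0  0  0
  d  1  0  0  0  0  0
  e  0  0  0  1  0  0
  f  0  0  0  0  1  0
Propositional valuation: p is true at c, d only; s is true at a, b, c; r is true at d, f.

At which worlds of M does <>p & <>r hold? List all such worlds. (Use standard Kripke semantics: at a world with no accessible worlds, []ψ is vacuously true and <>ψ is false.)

Let φ = <>p & <>r. Evaluate φ at each world:
  a (successors ∅): φ is false.
  b (successors {f}): φ is false.
  c (successors ∅): φ is false.
  d (successors {a}): φ is false.
  e (successors {d}): φ is true.
  f (successors {e}): φ is false.
For instance, at e:
  At e: <>p is true, <>r is true, so <>p & <>r is true.
    At e: <>p requires p at some successor in {d}.
      p holds at d, so <>p is true at e.
    At e: <>r requires r at some successor in {d}.
      r holds at d, so <>r is true at e.
Satisfying worlds: {e}

e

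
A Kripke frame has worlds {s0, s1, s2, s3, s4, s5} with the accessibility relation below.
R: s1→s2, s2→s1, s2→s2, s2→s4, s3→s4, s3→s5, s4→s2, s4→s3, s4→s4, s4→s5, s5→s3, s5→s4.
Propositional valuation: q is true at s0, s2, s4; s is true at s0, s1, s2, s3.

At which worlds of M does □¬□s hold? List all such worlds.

s0, s1, s3, s4, s5

Recall that □ψ holds at a world iff ψ holds at every accessible world, and ◇ψ holds iff ψ holds at some accessible world.
Let φ = □¬□s. Evaluate φ at each world:
  s0 (successors ∅): φ is true.
  s1 (successors {s2}): φ is true.
  s2 (successors {s1, s2, s4}): φ is false.
  s3 (successors {s4, s5}): φ is true.
  s4 (successors {s2, s3, s4, s5}): φ is true.
  s5 (successors {s3, s4}): φ is true.
For instance, at s3:
  At s3: □¬□s requires ¬□s at every successor {s4, s5}.
      At s4: □s is false, so ¬□s is true.
      At s5: □s is false, so ¬□s is true.
  So □¬□s is true at s3.
Satisfying worlds: {s0, s1, s3, s4, s5}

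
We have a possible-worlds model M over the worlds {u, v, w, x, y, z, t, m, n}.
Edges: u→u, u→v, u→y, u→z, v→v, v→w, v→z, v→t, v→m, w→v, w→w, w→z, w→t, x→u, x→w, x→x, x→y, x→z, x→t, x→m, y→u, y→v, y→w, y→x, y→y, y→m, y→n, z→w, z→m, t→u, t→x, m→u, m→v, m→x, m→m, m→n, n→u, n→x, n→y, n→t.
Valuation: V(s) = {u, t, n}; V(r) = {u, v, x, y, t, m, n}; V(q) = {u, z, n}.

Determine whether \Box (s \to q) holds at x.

No

At x: \Box (s \to q) requires s \to q at every successor {u, w, x, y, z, t, m}.
  s \to q fails at t, so \Box (s \to q) is false at x.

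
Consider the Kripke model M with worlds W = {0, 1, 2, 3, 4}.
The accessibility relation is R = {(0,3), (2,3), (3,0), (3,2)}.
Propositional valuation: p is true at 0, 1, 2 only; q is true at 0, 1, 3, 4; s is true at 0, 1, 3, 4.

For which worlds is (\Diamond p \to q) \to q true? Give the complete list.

0, 1, 3, 4

Let φ = (\Diamond p \to q) \to q. Evaluate φ at each world:
  0 (successors {3}): φ is true.
  1 (successors ∅): φ is true.
  2 (successors {3}): φ is false.
  3 (successors {0, 2}): φ is true.
  4 (successors ∅): φ is true.
For instance, at 0:
  At 0: \Diamond p \to q is true, q is true, so (\Diamond p \to q) \to q is true.
    At 0: \Diamond p is false, q is true, so \Diamond p \to q is true.
      At 0: \Diamond p requires p at some successor in {3}.
        At 3: p is false.
      So \Diamond p is false at 0.
Satisfying worlds: {0, 1, 3, 4}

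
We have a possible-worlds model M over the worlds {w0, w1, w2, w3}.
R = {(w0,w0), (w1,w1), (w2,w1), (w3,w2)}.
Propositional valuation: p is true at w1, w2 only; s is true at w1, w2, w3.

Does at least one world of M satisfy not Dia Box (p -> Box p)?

No

Let φ = not Dia Box (p -> Box p). Evaluate φ at each world:
  w0 (successors {w0}): φ is false.
  w1 (successors {w1}): φ is false.
  w2 (successors {w1}): φ is false.
  w3 (successors {w2}): φ is false.
For instance, at w2:
  At w2: Dia Box (p -> Box p) is true, so not Dia Box (p -> Box p) is false.
    At w2: Dia Box (p -> Box p) requires Box (p -> Box p) at some successor in {w1}.
      Box (p -> Box p) holds at w1, so Dia Box (p -> Box p) is true at w2.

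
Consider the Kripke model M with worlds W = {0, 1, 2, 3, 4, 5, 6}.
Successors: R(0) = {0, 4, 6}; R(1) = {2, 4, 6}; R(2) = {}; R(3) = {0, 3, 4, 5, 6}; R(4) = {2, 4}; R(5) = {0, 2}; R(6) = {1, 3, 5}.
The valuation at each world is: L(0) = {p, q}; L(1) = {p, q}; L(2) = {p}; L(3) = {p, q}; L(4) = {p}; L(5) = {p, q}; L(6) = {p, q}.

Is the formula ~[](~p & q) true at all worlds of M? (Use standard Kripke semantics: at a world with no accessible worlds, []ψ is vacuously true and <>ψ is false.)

No

Let φ = ~[](~p & q). Evaluate φ at each world:
  0 (successors {0, 4, 6}): φ is true.
  1 (successors {2, 4, 6}): φ is true.
  2 (successors ∅): φ is false.
  3 (successors {0, 3, 4, 5, 6}): φ is true.
  4 (successors {2, 4}): φ is true.
  5 (successors {0, 2}): φ is true.
  6 (successors {1, 3, 5}): φ is true.
Detail at 2 (counterexample):
  At 2: [](~p & q) is true, so ~[](~p & q) is false.
    At 2: no accessible worlds, so [](~p & q) holds vacuously.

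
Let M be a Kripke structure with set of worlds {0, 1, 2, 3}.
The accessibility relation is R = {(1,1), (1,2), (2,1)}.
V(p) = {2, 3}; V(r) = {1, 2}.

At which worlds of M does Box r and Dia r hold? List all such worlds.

1, 2

Let φ = Box r and Dia r. Evaluate φ at each world:
  0 (successors ∅): φ is false.
  1 (successors {1, 2}): φ is true.
  2 (successors {1}): φ is true.
  3 (successors ∅): φ is false.
For instance, at 1:
  At 1: Box r is true, Dia r is true, so Box r and Dia r is true.
    At 1: Box r requires r at every successor {1, 2}.
      At 1: r is true.
      At 2: r is true.
    So Box r is true at 1.
    At 1: Dia r requires r at some successor in {1, 2}.
      r holds at 1, so Dia r is true at 1.
Satisfying worlds: {1, 2}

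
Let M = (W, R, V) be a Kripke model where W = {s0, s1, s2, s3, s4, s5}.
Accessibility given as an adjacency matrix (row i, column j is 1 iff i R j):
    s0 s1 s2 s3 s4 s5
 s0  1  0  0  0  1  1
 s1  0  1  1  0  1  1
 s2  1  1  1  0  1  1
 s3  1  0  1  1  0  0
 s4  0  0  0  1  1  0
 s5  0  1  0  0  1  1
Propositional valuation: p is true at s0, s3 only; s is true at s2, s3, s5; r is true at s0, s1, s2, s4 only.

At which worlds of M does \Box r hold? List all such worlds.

none

Recall that \Box ψ holds at a world iff ψ holds at every accessible world, and \Diamond ψ holds iff ψ holds at some accessible world.
Let φ = \Box r. Evaluate φ at each world:
  s0 (successors {s0, s4, s5}): φ is false.
  s1 (successors {s1, s2, s4, s5}): φ is false.
  s2 (successors {s0, s1, s2, s4, s5}): φ is false.
  s3 (successors {s0, s2, s3}): φ is false.
  s4 (successors {s3, s4}): φ is false.
  s5 (successors {s1, s4, s5}): φ is false.
For instance, at s1:
  At s1: \Box r requires r at every successor {s1, s2, s4, s5}.
    r fails at s5, so \Box r is false at s1.
Satisfying worlds: none.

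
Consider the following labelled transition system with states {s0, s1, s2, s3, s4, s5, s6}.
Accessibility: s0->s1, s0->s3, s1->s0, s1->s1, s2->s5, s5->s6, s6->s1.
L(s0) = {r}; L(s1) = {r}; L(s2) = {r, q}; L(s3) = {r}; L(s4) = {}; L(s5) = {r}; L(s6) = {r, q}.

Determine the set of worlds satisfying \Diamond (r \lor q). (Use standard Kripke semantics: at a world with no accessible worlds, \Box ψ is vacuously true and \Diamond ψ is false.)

Let φ = \Diamond (r \lor q). Evaluate φ at each world:
  s0 (successors {s1, s3}): φ is true.
  s1 (successors {s0, s1}): φ is true.
  s2 (successors {s5}): φ is true.
  s3 (successors ∅): φ is false.
  s4 (successors ∅): φ is false.
  s5 (successors {s6}): φ is true.
  s6 (successors {s1}): φ is true.
For instance, at s0:
  At s0: \Diamond (r \lor q) requires r \lor q at some successor in {s1, s3}.
    r \lor q holds at s1, so \Diamond (r \lor q) is true at s0.
Satisfying worlds: {s0, s1, s2, s5, s6}

s0, s1, s2, s5, s6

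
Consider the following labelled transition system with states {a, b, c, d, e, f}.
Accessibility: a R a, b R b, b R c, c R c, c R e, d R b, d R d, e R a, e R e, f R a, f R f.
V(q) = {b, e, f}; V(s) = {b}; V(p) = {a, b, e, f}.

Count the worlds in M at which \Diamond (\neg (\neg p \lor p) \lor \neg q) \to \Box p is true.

Let φ = \Diamond (\neg (\neg p \lor p) \lor \neg q) \to \Box p. Evaluate φ at each world:
  a (successors {a}): φ is true.
  b (successors {b, c}): φ is false.
  c (successors {c, e}): φ is false.
  d (successors {b, d}): φ is false.
  e (successors {a, e}): φ is true.
  f (successors {a, f}): φ is true.
For instance, at f:
  At f: \Diamond (\neg (\neg p \lor p) \lor \neg q) is true, \Box p is true, so \Diamond (\neg (\neg p \lor p) \lor \neg q) \to \Box p is true.
    At f: \Diamond (\neg (\neg p \lor p) \lor \neg q) requires \neg (\neg p \lor p) \lor \neg q at some successor in {a, f}.
      \neg (\neg p \lor p) \lor \neg q holds at a, so \Diamond (\neg (\neg p \lor p) \lor \neg q) is true at f.
    At f: \Box p requires p at every successor {a, f}.
      At a: p is true.
      At f: p is true.
    So \Box p is true at f.
Satisfying worlds: {a, e, f}

3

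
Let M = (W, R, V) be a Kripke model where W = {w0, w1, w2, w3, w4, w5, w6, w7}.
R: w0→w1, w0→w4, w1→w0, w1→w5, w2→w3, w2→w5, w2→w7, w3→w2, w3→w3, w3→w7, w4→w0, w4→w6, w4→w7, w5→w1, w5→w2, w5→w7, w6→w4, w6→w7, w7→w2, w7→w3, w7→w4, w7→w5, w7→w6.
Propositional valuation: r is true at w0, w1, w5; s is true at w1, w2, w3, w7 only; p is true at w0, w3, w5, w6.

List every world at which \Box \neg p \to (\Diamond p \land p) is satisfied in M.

w1, w2, w3, w4, w7

Let φ = \Box \neg p \to (\Diamond p \land p). Evaluate φ at each world:
  w0 (successors {w1, w4}): φ is false.
  w1 (successors {w0, w5}): φ is true.
  w2 (successors {w3, w5, w7}): φ is true.
  w3 (successors {w2, w3, w7}): φ is true.
  w4 (successors {w0, w6, w7}): φ is true.
  w5 (successors {w1, w2, w7}): φ is false.
  w6 (successors {w4, w7}): φ is false.
  w7 (successors {w2, w3, w4, w5, w6}): φ is true.
For instance, at w2:
  At w2: \Box \neg p is false, \Diamond p \land p is false, so \Box \neg p \to (\Diamond p \land p) is true.
    At w2: \Box \neg p requires \neg p at every successor {w3, w5, w7}.
      \neg p fails at w3, so \Box \neg p is false at w2.
    At w2: \Diamond p is true, p is false, so \Diamond p \land p is false.
      At w2: \Diamond p requires p at some successor in {w3, w5, w7}.
        p holds at w3, so \Diamond p is true at w2.
Satisfying worlds: {w1, w2, w3, w4, w7}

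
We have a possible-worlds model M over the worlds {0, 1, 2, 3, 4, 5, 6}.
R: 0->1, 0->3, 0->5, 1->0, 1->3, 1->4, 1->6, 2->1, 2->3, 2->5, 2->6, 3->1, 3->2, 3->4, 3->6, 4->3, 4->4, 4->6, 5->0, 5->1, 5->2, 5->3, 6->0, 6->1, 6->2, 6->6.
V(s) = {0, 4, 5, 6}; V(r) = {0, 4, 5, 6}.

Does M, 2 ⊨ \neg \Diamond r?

No

At 2: \Diamond r is true, so \neg \Diamond r is false.
  At 2: \Diamond r requires r at some successor in {1, 3, 5, 6}.
    r holds at 5, so \Diamond r is true at 2.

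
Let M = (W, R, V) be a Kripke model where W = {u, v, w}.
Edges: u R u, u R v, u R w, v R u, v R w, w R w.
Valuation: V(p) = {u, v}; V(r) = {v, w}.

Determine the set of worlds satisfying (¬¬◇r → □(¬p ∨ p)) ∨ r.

u, v, w

Let φ = (¬¬◇r → □(¬p ∨ p)) ∨ r. Evaluate φ at each world:
  u (successors {u, v, w}): φ is true.
  v (successors {u, w}): φ is true.
  w (successors {w}): φ is true.
For instance, at v:
  At v: ¬¬◇r → □(¬p ∨ p) is true, r is true, so (¬¬◇r → □(¬p ∨ p)) ∨ r is true.
    At v: ¬¬◇r is true, □(¬p ∨ p) is true, so ¬¬◇r → □(¬p ∨ p) is true.
      At v: ¬◇r is false, so ¬¬◇r is true.
      At v: □(¬p ∨ p) requires ¬p ∨ p at every successor {u, w}.
        At u: ¬p ∨ p is true.
        At w: ¬p ∨ p is true.
      So □(¬p ∨ p) is true at v.
Satisfying worlds: {u, v, w}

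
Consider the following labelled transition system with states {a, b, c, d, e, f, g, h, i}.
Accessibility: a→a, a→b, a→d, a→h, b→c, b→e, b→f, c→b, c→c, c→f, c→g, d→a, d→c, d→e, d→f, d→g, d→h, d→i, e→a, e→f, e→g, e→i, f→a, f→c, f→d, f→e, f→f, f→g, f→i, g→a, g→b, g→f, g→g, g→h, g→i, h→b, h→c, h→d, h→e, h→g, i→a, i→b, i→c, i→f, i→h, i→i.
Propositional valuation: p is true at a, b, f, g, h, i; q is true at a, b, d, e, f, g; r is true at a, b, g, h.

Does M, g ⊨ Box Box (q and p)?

At g: Box Box (q and p) requires Box (q and p) at every successor {a, b, f, g, h, i}.
  Box (q and p) fails at a, so Box Box (q and p) is false at g.
    At a: Box (q and p) requires q and p at every successor {a, b, d, h}.
      q and p fails at d, so Box (q and p) is false at a.

No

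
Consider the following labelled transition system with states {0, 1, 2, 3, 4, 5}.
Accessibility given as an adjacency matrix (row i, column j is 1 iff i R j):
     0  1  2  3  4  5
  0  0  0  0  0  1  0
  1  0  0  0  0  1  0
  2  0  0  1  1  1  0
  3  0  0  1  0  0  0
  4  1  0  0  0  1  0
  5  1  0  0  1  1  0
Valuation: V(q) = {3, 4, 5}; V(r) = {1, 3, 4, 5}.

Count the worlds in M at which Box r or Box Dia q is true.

4

Recall that Box ψ holds at a world iff ψ holds at every accessible world, and Dia ψ holds iff ψ holds at some accessible world.
Let φ = Box r or Box Dia q. Evaluate φ at each world:
  0 (successors {4}): φ is true.
  1 (successors {4}): φ is true.
  2 (successors {2, 3, 4}): φ is false.
  3 (successors {2}): φ is true.
  4 (successors {0, 4}): φ is true.
  5 (successors {0, 3, 4}): φ is false.
For instance, at 4:
  At 4: Box r is false, Box Dia q is true, so Box r or Box Dia q is true.
    At 4: Box r requires r at every successor {0, 4}.
      r fails at 0, so Box r is false at 4.
    At 4: Box Dia q requires Dia q at every successor {0, 4}.
      At 0: Dia q is true.
      At 4: Dia q is true.
    So Box Dia q is true at 4.
Satisfying worlds: {0, 1, 3, 4}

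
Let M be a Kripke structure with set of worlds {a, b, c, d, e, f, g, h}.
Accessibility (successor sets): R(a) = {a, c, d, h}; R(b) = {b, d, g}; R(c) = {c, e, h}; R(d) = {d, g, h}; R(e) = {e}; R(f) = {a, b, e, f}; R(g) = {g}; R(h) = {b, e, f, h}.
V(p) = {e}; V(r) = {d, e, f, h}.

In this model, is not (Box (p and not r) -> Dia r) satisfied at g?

No

At g: Box (p and not r) -> Dia r is true, so not (Box (p and not r) -> Dia r) is false.
  At g: Box (p and not r) is false, Dia r is false, so Box (p and not r) -> Dia r is true.
    At g: Box (p and not r) requires p and not r at every successor {g}.
      p and not r fails at g, so Box (p and not r) is false at g.
    At g: Dia r requires r at some successor in {g}.
      At g: r is false.
    So Dia r is false at g.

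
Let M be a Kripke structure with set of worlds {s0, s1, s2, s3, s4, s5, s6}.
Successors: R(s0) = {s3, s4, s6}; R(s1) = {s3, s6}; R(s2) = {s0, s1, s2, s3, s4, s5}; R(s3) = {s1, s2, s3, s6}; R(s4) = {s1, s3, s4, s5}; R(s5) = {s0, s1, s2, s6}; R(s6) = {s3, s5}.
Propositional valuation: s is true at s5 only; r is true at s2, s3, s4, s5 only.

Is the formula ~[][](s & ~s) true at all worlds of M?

Yes

Recall that []ψ holds at a world iff ψ holds at every accessible world, and <>ψ holds iff ψ holds at some accessible world.
Let φ = ~[][](s & ~s). Evaluate φ at each world:
  s0 (successors {s3, s4, s6}): φ is true.
  s1 (successors {s3, s6}): φ is true.
  s2 (successors {s0, s1, s2, s3, s4, s5}): φ is true.
  s3 (successors {s1, s2, s3, s6}): φ is true.
  s4 (successors {s1, s3, s4, s5}): φ is true.
  s5 (successors {s0, s1, s2, s6}): φ is true.
  s6 (successors {s3, s5}): φ is true.
For instance, at s0:
  At s0: [][](s & ~s) is false, so ~[][](s & ~s) is true.
    At s0: [][](s & ~s) requires [](s & ~s) at every successor {s3, s4, s6}.
      [](s & ~s) fails at s3, so [][](s & ~s) is false at s0.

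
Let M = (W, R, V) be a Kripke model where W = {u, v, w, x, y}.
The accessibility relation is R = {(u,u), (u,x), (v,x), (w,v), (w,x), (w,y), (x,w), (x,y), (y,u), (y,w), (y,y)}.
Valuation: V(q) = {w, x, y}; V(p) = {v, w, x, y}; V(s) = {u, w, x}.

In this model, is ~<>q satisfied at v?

No

At v: <>q is true, so ~<>q is false.
  At v: <>q requires q at some successor in {x}.
    q holds at x, so <>q is true at v.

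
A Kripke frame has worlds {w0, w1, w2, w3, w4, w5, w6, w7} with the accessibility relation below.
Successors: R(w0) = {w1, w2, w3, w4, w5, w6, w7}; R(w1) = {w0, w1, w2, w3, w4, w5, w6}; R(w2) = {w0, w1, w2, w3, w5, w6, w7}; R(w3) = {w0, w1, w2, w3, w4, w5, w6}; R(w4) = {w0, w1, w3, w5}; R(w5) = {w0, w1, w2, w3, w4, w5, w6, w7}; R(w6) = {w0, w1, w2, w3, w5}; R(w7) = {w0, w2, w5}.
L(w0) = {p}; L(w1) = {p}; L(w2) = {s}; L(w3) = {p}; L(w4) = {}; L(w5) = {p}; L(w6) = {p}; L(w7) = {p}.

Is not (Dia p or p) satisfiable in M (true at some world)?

Let φ = not (Dia p or p). Evaluate φ at each world:
  w0 (successors {w1, w2, w3, w4, w5, w6, w7}): φ is false.
  w1 (successors {w0, w1, w2, w3, w4, w5, w6}): φ is false.
  w2 (successors {w0, w1, w2, w3, w5, w6, w7}): φ is false.
  w3 (successors {w0, w1, w2, w3, w4, w5, w6}): φ is false.
  w4 (successors {w0, w1, w3, w5}): φ is false.
  w5 (successors {w0, w1, w2, w3, w4, w5, w6, w7}): φ is false.
  w6 (successors {w0, w1, w2, w3, w5}): φ is false.
  w7 (successors {w0, w2, w5}): φ is false.
For instance, at w5:
  At w5: Dia p or p is true, so not (Dia p or p) is false.
    At w5: Dia p is true, p is true, so Dia p or p is true.
      At w5: Dia p requires p at some successor in {w0, w1, w2, w3, w4, w5, w6, w7}.
        p holds at w0, so Dia p is true at w5.

No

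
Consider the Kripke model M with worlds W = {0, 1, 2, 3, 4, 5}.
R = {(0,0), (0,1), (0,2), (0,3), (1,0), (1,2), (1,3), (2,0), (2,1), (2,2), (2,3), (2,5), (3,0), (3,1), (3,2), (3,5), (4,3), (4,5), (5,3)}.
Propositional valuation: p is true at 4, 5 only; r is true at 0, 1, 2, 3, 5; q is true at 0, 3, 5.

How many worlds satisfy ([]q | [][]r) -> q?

3

Recall that []ψ holds at a world iff ψ holds at every accessible world, and <>ψ holds iff ψ holds at some accessible world.
Let φ = ([]q | [][]r) -> q. Evaluate φ at each world:
  0 (successors {0, 1, 2, 3}): φ is true.
  1 (successors {0, 2, 3}): φ is false.
  2 (successors {0, 1, 2, 3, 5}): φ is false.
  3 (successors {0, 1, 2, 5}): φ is true.
  4 (successors {3, 5}): φ is false.
  5 (successors {3}): φ is true.
For instance, at 5:
  At 5: []q | [][]r is true, q is true, so ([]q | [][]r) -> q is true.
    At 5: []q is true, [][]r is true, so []q | [][]r is true.
      At 5: []q requires q at every successor {3}.
        At 3: q is true.
      So []q is true at 5.
      At 5: [][]r requires []r at every successor {3}.
        At 3: []r is true.
      So [][]r is true at 5.
Satisfying worlds: {0, 3, 5}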